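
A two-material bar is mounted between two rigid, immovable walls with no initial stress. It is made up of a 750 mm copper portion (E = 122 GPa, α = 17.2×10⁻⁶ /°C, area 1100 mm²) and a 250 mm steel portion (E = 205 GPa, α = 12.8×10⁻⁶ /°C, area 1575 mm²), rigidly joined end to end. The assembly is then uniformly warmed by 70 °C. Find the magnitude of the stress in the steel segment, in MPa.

σ ≈ 112 MPa (compressive)

With the walls removed the bar would change length by δ_free = Σ αᵢΔT Lᵢ = 17.2×10⁻⁶×70×750 + 12.8×10⁻⁶×70×250 = 1.127 mm.
The walls prevent any net length change, so an axial force P (same in every segment) develops. Compatibility: P · Σ Lᵢ/(AᵢEᵢ) = δ_free.
Σ Lᵢ/(AᵢEᵢ) = 750/(1100×122×10³) + 250/(1575×205×10³) = 6.363×10⁻⁶ mm/N.
P = 1.127 / 6.363×10⁻⁶ = 177100 N = 177.1 kN, compressive.
σ_{steel} = P / A = 177100 / 1575 = 112.5 MPa.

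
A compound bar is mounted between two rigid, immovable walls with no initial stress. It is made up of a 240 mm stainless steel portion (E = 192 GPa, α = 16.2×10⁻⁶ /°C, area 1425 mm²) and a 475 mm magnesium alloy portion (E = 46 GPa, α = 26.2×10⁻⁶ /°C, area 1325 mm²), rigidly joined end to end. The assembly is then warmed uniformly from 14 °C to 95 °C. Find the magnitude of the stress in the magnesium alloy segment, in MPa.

σ ≈ 115 MPa (compressive)

If the supports were absent, the total length change would be Σ αᵢΔT Lᵢ = 16.2×10⁻⁶×81×240 + 26.2×10⁻⁶×81×475 = 1.323 mm.
The walls prevent any net length change, so an axial force P (same in every segment) develops. Compatibility: P · Σ Lᵢ/(AᵢEᵢ) = δ_free.
The series flexibility is Σ Lᵢ/(AᵢEᵢ) = 240/(1425×192×10³) + 475/(1325×46×10³) = 8.67×10⁻⁶ mm/N.
So P = 1.323 / 8.67×10⁻⁶ = 152.6 kN, compressive.
σ_{magnesium alloy} = P / A = 152600 / 1325 = 115.2 MPa.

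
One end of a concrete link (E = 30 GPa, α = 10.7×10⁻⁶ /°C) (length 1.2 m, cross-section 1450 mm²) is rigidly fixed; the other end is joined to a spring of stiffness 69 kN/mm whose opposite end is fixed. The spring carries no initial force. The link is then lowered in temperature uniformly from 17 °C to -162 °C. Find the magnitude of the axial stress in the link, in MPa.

σ ≈ 37.7 MPa (tensile)

The unrestrained thermal change is αΔT L = 10.7×10⁻⁶ × 179 × 1200 = 2.298 mm.
With a force P in the spring, the elastic change of the link is PL/(AE) and that of the spring is P/k; compatibility requires their sum to equal δ_free.
P [ L/(AE) + 1/k ] = δ_free → P [ 1200/(1450×30×10³) + 1/(69×10³) ] = 2.298.
P = 2.298 / 4.208×10⁻⁵ = 54620 N.
σ = P/A = 54620/1450 = 37.67 MPa.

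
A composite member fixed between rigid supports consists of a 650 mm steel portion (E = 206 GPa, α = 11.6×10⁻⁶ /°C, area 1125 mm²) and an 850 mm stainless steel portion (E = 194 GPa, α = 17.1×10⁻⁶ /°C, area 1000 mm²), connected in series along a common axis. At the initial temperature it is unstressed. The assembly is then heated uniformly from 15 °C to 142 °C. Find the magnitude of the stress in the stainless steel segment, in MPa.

σ ≈ 390 MPa (compressive)

Free thermal expansion of the whole bar: Σ αᵢΔT Lᵢ = 11.6×10⁻⁶×127×650 + 17.1×10⁻⁶×127×850 = 2.804 mm.
Since the ends are fixed, an axial force P builds up, equal in every segment, with P · Σ Lᵢ/(AᵢEᵢ) = δ_free.
Σ Lᵢ/(AᵢEᵢ) = 650/(1125×206×10³) + 850/(1000×194×10³) = 7.186×10⁻⁶ mm/N.
So P = 2.804 / 7.186×10⁻⁶ = 390.1 kN, compressive.
σ_{stainless steel} = P / A = 390100 / 1000 = 390.1 MPa.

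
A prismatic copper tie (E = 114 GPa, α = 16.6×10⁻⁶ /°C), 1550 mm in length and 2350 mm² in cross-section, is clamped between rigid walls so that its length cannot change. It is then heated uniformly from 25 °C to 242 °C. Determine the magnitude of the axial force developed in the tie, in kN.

P ≈ 965 kN (compressive)

Full restraint means ε = 0, so the stress is σ = EαΔT = 114×10³ × 16.6×10⁻⁶ × 217 = 410.7 MPa.
Axial force P = σA = 410.7 × 2350 = 965000 N = 965 kN, compressive.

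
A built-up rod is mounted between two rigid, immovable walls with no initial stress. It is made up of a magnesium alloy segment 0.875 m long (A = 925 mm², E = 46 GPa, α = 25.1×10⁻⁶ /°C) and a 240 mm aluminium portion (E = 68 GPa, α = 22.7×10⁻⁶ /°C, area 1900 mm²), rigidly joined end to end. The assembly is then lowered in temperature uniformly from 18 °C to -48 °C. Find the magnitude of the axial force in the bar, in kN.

P ≈ 80.7 kN (tensile)

If the supports were absent, the total length change would be Σ αᵢΔT Lᵢ = 25.1×10⁻⁶×66×875 + 22.7×10⁻⁶×66×240 = 1.809 mm.
The rigid supports impose zero overall length change; the single axial force P common to all segments must satisfy P Σ Lᵢ/(AᵢEᵢ) = δ_free.
The series flexibility is Σ Lᵢ/(AᵢEᵢ) = 875/(925×46×10³) + 240/(1900×68×10³) = 2.242×10⁻⁵ mm/N.
P = 1.809 / 2.242×10⁻⁵ = 80690 N = 80.69 kN, tensile.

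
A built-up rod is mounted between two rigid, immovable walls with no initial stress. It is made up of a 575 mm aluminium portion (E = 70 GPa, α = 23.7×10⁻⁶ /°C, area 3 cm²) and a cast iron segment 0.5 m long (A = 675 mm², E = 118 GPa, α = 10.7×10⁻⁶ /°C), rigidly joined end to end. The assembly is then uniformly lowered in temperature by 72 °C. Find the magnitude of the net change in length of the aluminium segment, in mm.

Free thermal contraction of the whole bar: Σ αᵢΔT Lᵢ = 23.7×10⁻⁶×72×575 + 10.7×10⁻⁶×72×500 = 1.366 mm.
Since the ends are fixed, an axial force P builds up, equal in every segment, with P · Σ Lᵢ/(AᵢEᵢ) = δ_free.
Σ Lᵢ/(AᵢEᵢ) = 575/(300×70×10³) + 500/(675×118×10³) = 3.366×10⁻⁵ mm/N.
P = 1.366 / 3.366×10⁻⁵ = 40600 N = 40.6 kN, tensile.
For the aluminium segment, free thermal change = 23.7×10⁻⁶×72×575 = 0.9812 mm and elastic change from P = 40600×575/(300×70×10³) = 1.112 mm; these oppose, so the net change is 0.13 mm (segment lengthens).

|ΔL| ≈ 0.13 mm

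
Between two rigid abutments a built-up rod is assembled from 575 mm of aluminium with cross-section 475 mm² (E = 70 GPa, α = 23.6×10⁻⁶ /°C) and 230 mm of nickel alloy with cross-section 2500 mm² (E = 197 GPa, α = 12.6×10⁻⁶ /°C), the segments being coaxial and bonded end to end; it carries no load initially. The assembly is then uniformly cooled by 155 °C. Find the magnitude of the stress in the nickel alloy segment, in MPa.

Free thermal contraction of the whole bar: Σ αᵢΔT Lᵢ = 23.6×10⁻⁶×155×575 + 12.6×10⁻⁶×155×230 = 2.553 mm.
The walls prevent any net length change, so an axial force P (same in every segment) develops. Compatibility: P · Σ Lᵢ/(AᵢEᵢ) = δ_free.
The series flexibility is Σ Lᵢ/(AᵢEᵢ) = 575/(475×70×10³) + 230/(2500×197×10³) = 1.776×10⁻⁵ mm/N.
So P = 2.553 / 1.776×10⁻⁵ = 143.7 kN, tensile.
σ_{nickel alloy} = P / A = 143700 / 2500 = 57.49 MPa.

σ ≈ 57.5 MPa (tensile)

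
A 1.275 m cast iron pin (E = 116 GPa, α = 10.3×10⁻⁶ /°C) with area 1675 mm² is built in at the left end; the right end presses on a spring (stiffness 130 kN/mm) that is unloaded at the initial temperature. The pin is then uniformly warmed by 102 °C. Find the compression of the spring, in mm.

Free thermal expansion: δ_free = αΔT L = 10.3×10⁻⁶ × 102 × 1275 = 1.34 mm.
Let P be the compressive force at the spring. The pin shortens elastically by PL/(AE) and the spring compresses by P/k; together these equal δ_free.
P [ L/(AE) + 1/k ] = δ_free → P [ 1275/(1675×116×10³) + 1/(130×10³) ] = 1.34.
P = 1.34 / 1.425×10⁻⁵ = 93970 N.
Spring compression = P/k = 93970/(130×10³) = 0.7229 mm.

δ ≈ 0.723 mm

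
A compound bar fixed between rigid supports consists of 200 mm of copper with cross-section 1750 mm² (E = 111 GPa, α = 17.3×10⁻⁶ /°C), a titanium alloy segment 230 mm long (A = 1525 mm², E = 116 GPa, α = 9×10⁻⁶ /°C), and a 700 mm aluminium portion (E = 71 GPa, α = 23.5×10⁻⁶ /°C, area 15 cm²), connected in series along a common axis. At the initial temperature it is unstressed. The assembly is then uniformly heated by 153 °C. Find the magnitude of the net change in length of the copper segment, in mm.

|ΔL| ≈ 0.14 mm

Free thermal expansion of the whole bar: Σ αᵢΔT Lᵢ = 17.3×10⁻⁶×153×200 + 9×10⁻⁶×153×230 + 23.5×10⁻⁶×153×700 = 3.363 mm.
The walls prevent any net length change, so an axial force P (same in every segment) develops. Compatibility: P · Σ Lᵢ/(AᵢEᵢ) = δ_free.
Σ Lᵢ/(AᵢEᵢ) = 200/(1750×111×10³) + 230/(1525×116×10³) + 700/(1500×71×10³) = 8.903×10⁻⁶ mm/N.
P = 3.363 / 8.903×10⁻⁶ = 377800 N = 377.8 kN, compressive.
For the copper segment, free thermal change = 17.3×10⁻⁶×153×200 = 0.5294 mm and elastic change from P = 377800×200/(1750×111×10³) = 0.3889 mm; these oppose, so the net change is 0.14 mm (segment lengthens).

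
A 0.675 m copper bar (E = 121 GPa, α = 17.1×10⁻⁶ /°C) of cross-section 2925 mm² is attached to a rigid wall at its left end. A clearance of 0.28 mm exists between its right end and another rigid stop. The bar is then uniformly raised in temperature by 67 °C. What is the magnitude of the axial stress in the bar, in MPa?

If the wall were absent the bar would grow by αΔT L = 17.1×10⁻⁶ × 67 × 675 = 0.7733 mm.
The gap closes (δ_free > 0.28 mm) and the wall then resists a further 0.7733 − 0.28 = 0.4933 mm of expansion.
So σ = E(δ_free − g)/L = 121×10³ × 0.4933/675 = 88.44 MPa.

σ ≈ 88.4 MPa (compressive)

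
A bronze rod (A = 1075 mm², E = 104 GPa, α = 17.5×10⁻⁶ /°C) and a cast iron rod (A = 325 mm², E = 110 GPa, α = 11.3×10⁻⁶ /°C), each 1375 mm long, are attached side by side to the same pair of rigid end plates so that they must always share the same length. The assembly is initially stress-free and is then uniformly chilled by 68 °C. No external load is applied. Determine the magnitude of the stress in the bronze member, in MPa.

Both members must finish at the same length. With the larger α, the bronze tends to over-contract; the plates restrain it, putting the bronze in tension and the cast iron in compression. With no external load the two internal forces are equal and opposite, magnitude P.
Equating the net (thermal + elastic) strains gives |α₁ − α₂|·ΔT = P·[1/(A₁E₁) + 1/(A₂E₂)].
|α₁ − α₂|·ΔT = 6.2×10⁻⁶ × 68 = 0.0004216.
1/(A₁E₁) + 1/(A₂E₂) = 1/(1075×104×10³) + 1/(325×110×10³) = 3.692×10⁻⁸ N⁻¹.
So P = 0.0004216 / 3.692×10⁻⁸ = 11.42 kN.
σ_{bronze} = P/A₁ = 11420/1075 = 10.62 MPa, tensile.

σ ≈ 10.6 MPa (tensile)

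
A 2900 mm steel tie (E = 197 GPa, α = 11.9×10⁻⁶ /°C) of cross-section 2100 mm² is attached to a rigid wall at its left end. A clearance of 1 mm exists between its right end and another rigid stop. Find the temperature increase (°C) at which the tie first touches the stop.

The gap closes when αΔT L = 1 mm, since the tie is still unstressed at that instant.
ΔT = 1 / (11.9×10⁻⁶ × 2900) = 28.98 °C.

ΔT ≈ 29 °C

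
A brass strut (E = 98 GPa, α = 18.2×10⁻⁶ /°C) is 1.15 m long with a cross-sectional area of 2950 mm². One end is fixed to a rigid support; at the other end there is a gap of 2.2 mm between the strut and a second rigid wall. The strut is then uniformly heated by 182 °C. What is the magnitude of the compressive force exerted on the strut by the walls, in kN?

Unrestrained expansion: δ_free = αΔT L = 18.2×10⁻⁶ × 182 × 1150 = 3.809 mm.
The gap closes (δ_free > 2.2 mm) and the wall then resists a further 3.809 − 2.2 = 1.609 mm of expansion.
Compatibility: PL/(AE) = 1.609 mm, so σ = P/A = E × (1.609/1150) = 137.1 MPa.
Force on the wall = σA = 137.1 × 2950 mm² = 404.6 kN.

P ≈ 405 kN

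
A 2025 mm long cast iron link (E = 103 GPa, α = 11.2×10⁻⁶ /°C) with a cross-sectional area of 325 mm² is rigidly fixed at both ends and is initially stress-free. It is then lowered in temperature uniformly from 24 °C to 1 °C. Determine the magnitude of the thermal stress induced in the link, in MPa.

With length fixed, the mechanical strain must cancel the thermal strain αΔT = 11.2×10⁻⁶ × 23 = 257.6×10⁻⁶.
The stress required to suppress this strain is σ = Eε = 103×10³ × 257.6×10⁻⁶ = 26.53 MPa, tensile since the link is trying to contract.

σ ≈ 26.5 MPa (tensile)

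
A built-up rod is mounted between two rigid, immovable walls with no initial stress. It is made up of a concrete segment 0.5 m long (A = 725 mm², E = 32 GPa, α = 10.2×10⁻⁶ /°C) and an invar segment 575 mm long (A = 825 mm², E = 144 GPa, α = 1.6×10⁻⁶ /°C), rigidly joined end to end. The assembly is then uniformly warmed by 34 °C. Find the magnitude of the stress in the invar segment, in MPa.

If the supports were absent, the total length change would be Σ αᵢΔT Lᵢ = 10.2×10⁻⁶×34×500 + 1.6×10⁻⁶×34×575 = 0.2047 mm.
Since the ends are fixed, an axial force P builds up, equal in every segment, with P · Σ Lᵢ/(AᵢEᵢ) = δ_free.
Σ Lᵢ/(AᵢEᵢ) = 500/(725×32×10³) + 575/(825×144×10³) = 2.639×10⁻⁵ mm/N.
P = 0.2047 / 2.639×10⁻⁵ = 7755 N = 7.755 kN, compressive.
σ_{invar} = P / A = 7755 / 825 = 9.401 MPa.

σ ≈ 9.4 MPa (compressive)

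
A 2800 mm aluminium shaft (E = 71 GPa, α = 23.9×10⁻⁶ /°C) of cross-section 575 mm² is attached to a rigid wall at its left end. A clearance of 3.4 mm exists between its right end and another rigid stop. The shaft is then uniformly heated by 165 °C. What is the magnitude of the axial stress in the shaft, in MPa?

σ ≈ 194 MPa (compressive)

Free thermal elongation = αΔT L = 23.9×10⁻⁶ × 165 × 2800 = 11.04 mm.
This exceeds the 3.4 mm gap, so the wall pushes back. The portion of expansion that must be recovered elastically is δ_free − gap = 11.04 − 3.4 = 7.642 mm.
That suppressed elongation corresponds to σ = E·Δ/L = 71×10³ × 7.642/2800 = 193.8 MPa.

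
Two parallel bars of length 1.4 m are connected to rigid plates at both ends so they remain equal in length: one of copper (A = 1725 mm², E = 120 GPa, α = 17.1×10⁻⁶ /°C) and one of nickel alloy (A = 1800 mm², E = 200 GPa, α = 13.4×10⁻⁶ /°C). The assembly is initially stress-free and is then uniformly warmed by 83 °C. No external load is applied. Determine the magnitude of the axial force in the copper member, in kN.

Both members must finish at the same length. With the larger α, the copper tends to over-expand; the plates restrain it, putting the copper in compression and the nickel alloy in tension. With no external load the two internal forces are equal and opposite, magnitude P.
Compatibility of the two members (thermal + elastic change equal): (α₁ − α₂)ΔT = P·[1/(A₁E₁) + 1/(A₂E₂)].
|α₁ − α₂|·ΔT = 3.7×10⁻⁶ × 83 = 0.0003071.
1/(A₁E₁) + 1/(A₂E₂) = 1/(1725×120×10³) + 1/(1800×200×10³) = 7.609×10⁻⁹ N⁻¹.
P = 0.0003071 / 7.609×10⁻⁹ = 40360 N = 40.36 kN.

P ≈ 40.4 kN (compressive in the copper)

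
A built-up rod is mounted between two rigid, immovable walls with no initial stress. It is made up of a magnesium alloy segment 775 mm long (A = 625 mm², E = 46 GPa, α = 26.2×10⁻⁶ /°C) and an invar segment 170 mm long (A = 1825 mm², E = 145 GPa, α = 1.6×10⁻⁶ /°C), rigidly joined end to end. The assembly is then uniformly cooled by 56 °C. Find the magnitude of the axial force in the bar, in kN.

P ≈ 41.8 kN (tensile)

With the walls removed the bar would change length by δ_free = Σ αᵢΔT Lᵢ = 26.2×10⁻⁶×56×775 + 1.6×10⁻⁶×56×170 = 1.152 mm.
The walls prevent any net length change, so an axial force P (same in every segment) develops. Compatibility: P · Σ Lᵢ/(AᵢEᵢ) = δ_free.
Σ Lᵢ/(AᵢEᵢ) = 775/(625×46×10³) + 170/(1825×145×10³) = 2.76×10⁻⁵ mm/N.
So P = 1.152 / 2.76×10⁻⁵ = 41.75 kN, tensile.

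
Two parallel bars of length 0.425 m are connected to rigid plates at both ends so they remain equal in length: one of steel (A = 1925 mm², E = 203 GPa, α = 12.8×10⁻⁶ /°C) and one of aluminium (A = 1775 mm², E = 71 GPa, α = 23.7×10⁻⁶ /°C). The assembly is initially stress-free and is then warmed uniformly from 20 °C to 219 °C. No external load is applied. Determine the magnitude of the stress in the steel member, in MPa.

Both members must finish at the same length. With the larger α, the aluminium tends to over-expand; the plates restrain it, putting the aluminium in compression and the steel in tension. With no external load the two internal forces are equal and opposite, magnitude P.
Equating the net (thermal + elastic) strains gives |α₁ − α₂|·ΔT = P·[1/(A₁E₁) + 1/(A₂E₂)].
|α₁ − α₂|·ΔT = 10.9×10⁻⁶ × 199 = 0.002169.
1/(A₁E₁) + 1/(A₂E₂) = 1/(1925×203×10³) + 1/(1775×71×10³) = 1.049×10⁻⁸ N⁻¹.
P = 0.002169 / 1.049×10⁻⁸ = 206700 N = 206.7 kN.
σ_{steel} = P/A₁ = 206700/1925 = 107.4 MPa, tensile.

σ ≈ 107 MPa (tensile)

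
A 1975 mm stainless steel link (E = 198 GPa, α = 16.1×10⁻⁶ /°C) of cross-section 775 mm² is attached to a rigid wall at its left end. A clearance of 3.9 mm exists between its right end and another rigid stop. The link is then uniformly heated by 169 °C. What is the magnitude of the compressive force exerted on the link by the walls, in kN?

If the wall were absent the link would grow by αΔT L = 16.1×10⁻⁶ × 169 × 1975 = 5.374 mm.
After closing the 3.9 mm clearance, 5.374 − 3.9 = 1.474 mm of expansion remains to be suppressed by the wall.
Compatibility: PL/(AE) = 1.474 mm, so σ = P/A = E × (1.474/1975) = 147.8 MPa.
P = σA = 147.8 × 775 = 114.5 kN.

P ≈ 115 kN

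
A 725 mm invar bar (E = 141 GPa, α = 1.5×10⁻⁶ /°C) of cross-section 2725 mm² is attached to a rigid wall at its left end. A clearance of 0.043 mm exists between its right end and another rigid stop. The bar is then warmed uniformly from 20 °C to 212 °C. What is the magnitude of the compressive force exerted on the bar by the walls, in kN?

P ≈ 87.9 kN

Unrestrained expansion: δ_free = αΔT L = 1.5×10⁻⁶ × 192 × 725 = 0.2088 mm.
After closing the 0.043 mm clearance, 0.2088 − 0.043 = 0.1658 mm of expansion remains to be suppressed by the wall.
So σ = E(δ_free − g)/L = 141×10³ × 0.1658/725 = 32.25 MPa.
P = σA = 32.25 × 2725 = 87.87 kN.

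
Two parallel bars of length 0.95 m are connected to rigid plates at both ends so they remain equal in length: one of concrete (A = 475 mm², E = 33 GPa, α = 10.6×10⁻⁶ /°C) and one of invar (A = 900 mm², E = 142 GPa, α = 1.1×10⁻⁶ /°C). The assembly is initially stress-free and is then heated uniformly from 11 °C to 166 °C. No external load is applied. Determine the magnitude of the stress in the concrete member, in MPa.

Equilibrium of a rigid end plate with no external load gives equal and opposite internal forces ±P in the two members. Since α_{concrete} > α_{invar}, heating drives the concrete into compression and the invar into tension.
Equating the net (thermal + elastic) strains gives |α₁ − α₂|·ΔT = P·[1/(A₁E₁) + 1/(A₂E₂)].
|α₁ − α₂|·ΔT = 9.5×10⁻⁶ × 155 = 0.001472.
1/(A₁E₁) + 1/(A₂E₂) = 1/(475×33×10³) + 1/(900×142×10³) = 7.162×10⁻⁸ N⁻¹.
P = 0.001472 / 7.162×10⁻⁸ = 20560 N = 20.56 kN.
σ_{concrete} = P/A₁ = 20560/475 = 43.28 MPa, compressive.

σ ≈ 43.3 MPa (compressive)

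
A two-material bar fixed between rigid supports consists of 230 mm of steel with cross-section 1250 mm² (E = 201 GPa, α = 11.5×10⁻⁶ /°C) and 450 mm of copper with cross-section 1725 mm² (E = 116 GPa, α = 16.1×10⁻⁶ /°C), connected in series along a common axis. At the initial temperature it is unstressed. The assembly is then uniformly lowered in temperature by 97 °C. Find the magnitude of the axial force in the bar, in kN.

P ≈ 303 kN (tensile)

With the walls removed the bar would change length by δ_free = Σ αᵢΔT Lᵢ = 11.5×10⁻⁶×97×230 + 16.1×10⁻⁶×97×450 = 0.9593 mm.
The walls prevent any net length change, so an axial force P (same in every segment) develops. Compatibility: P · Σ Lᵢ/(AᵢEᵢ) = δ_free.
Σ Lᵢ/(AᵢEᵢ) = 230/(1250×201×10³) + 450/(1725×116×10³) = 3.164×10⁻⁶ mm/N.
So P = 0.9593 / 3.164×10⁻⁶ = 303.2 kN, tensile.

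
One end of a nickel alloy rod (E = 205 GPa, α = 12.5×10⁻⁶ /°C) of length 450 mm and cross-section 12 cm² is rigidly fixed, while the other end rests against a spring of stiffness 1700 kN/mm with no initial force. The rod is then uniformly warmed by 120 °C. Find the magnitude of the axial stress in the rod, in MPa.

If the spring were absent the rod would lengthen by αΔT L = 12.5×10⁻⁶ × 120 × 450 = 0.675 mm.
With a force P in the spring, the elastic change of the rod is PL/(AE) and that of the spring is P/k; compatibility requires their sum to equal δ_free.
P [ L/(AE) + 1/k ] = δ_free → P [ 450/(1200×205×10³) + 1/(1700×10³) ] = 0.675.
P = 0.675 / 2.418×10⁻⁶ = 279200 N.
σ = P/A = 279200/1200 = 232.7 MPa.

σ ≈ 233 MPa (compressive)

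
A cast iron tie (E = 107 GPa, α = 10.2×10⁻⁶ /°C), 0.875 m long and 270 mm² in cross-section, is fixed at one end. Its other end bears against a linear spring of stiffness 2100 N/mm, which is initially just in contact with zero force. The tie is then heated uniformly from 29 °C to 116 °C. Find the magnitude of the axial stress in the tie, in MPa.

σ ≈ 5.68 MPa (compressive)

The unrestrained thermal change is αΔT L = 10.2×10⁻⁶ × 87 × 875 = 0.7765 mm.
With a force P in the spring, the elastic change of the tie is PL/(AE) and that of the spring is P/k; compatibility requires their sum to equal δ_free.
So P = δ_free / [L/(AE) + 1/k] = 0.7765 / [ 875/(270×107×10³) + 1/(2100) ].
P = 0.7765 / 0.0005065 = 1533 N.
σ = P/A = 1533/270 = 5.678 MPa.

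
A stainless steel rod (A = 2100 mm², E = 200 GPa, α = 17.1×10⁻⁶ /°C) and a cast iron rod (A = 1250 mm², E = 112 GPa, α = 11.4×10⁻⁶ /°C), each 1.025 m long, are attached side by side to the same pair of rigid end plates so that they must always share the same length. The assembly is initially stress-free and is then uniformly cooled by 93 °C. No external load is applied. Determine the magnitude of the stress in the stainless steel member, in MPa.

Both members must finish at the same length. With the larger α, the stainless steel tends to over-contract; the plates restrain it, putting the stainless steel in tension and the cast iron in compression. With no external load the two internal forces are equal and opposite, magnitude P.
Equating the net (thermal + elastic) strains gives |α₁ − α₂|·ΔT = P·[1/(A₁E₁) + 1/(A₂E₂)].
|α₁ − α₂|·ΔT = 5.7×10⁻⁶ × 93 = 0.0005301.
1/(A₁E₁) + 1/(A₂E₂) = 1/(2100×200×10³) + 1/(1250×112×10³) = 9.524×10⁻⁹ N⁻¹.
So P = 0.0005301 / 9.524×10⁻⁹ = 55.66 kN.
σ_{stainless steel} = P/A₁ = 55660/2100 = 26.5 MPa, tensile.

σ ≈ 26.5 MPa (tensile)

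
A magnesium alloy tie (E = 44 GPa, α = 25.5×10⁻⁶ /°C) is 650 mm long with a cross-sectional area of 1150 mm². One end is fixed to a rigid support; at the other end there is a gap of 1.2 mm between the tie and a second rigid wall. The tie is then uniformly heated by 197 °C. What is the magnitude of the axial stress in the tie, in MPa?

If the wall were absent the tie would grow by αΔT L = 25.5×10⁻⁶ × 197 × 650 = 3.265 mm.
This exceeds the 1.2 mm gap, so the wall pushes back. The portion of expansion that must be recovered elastically is δ_free − gap = 3.265 − 1.2 = 2.065 mm.
That suppressed elongation corresponds to σ = E·Δ/L = 44×10³ × 2.065/650 = 139.8 MPa.

σ ≈ 140 MPa (compressive)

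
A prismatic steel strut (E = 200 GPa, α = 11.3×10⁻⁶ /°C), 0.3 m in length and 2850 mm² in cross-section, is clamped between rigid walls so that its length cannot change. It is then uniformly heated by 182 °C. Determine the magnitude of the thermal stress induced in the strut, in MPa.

With length fixed, the mechanical strain must cancel the thermal strain αΔT = 11.3×10⁻⁶ × 182 = 2056.6×10⁻⁶.
σ = EαΔT = 200×10³ × 11.3×10⁻⁶ × 182 = 411.3 MPa (compressive; the strut is trying to expand).

σ ≈ 411 MPa (compressive)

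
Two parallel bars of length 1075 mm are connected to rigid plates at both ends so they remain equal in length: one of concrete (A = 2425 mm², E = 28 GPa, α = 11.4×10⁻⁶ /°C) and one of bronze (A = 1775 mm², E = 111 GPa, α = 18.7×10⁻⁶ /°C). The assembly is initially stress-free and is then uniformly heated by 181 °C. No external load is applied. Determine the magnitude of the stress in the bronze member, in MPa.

σ ≈ 37.6 MPa (compressive)

The bronze has the larger α, so on heating it would change length more than the concrete if both were free. The rigid plates force a common final length, so the bronze is put into compression and the concrete into tension, with equal and opposite forces P (no external load).
Equating the net (thermal + elastic) strains gives |α₁ − α₂|·ΔT = P·[1/(A₁E₁) + 1/(A₂E₂)].
|α₁ − α₂|·ΔT = 7.3×10⁻⁶ × 181 = 0.001321.
1/(A₁E₁) + 1/(A₂E₂) = 1/(2425×28×10³) + 1/(1775×111×10³) = 1.98×10⁻⁸ N⁻¹.
So P = 0.001321 / 1.98×10⁻⁸ = 66.72 kN.
σ_{bronze} = P/A₂ = 66720/1775 = 37.59 MPa, compressive.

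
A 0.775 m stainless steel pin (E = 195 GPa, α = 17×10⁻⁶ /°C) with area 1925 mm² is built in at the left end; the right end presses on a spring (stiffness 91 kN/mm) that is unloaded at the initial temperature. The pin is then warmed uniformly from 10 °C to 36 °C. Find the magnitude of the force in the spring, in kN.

Free thermal expansion: δ_free = αΔT L = 17×10⁻⁶ × 26 × 775 = 0.3426 mm.
With a force P in the spring, the elastic change of the pin is PL/(AE) and that of the spring is P/k; compatibility requires their sum to equal δ_free.
P [ L/(AE) + 1/k ] = δ_free → P [ 775/(1925×195×10³) + 1/(91×10³) ] = 0.3426.
P = 0.3426 / 1.305×10⁻⁵ = 26240 N.

P ≈ 26.2 kN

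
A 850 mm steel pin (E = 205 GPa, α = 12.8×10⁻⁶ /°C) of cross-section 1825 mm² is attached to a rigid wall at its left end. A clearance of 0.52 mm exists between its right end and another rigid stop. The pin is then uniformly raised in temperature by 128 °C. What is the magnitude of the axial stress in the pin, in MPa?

σ ≈ 210 MPa (compressive)

Free thermal elongation = αΔT L = 12.8×10⁻⁶ × 128 × 850 = 1.393 mm.
This exceeds the 0.52 mm gap, so the wall pushes back. The portion of expansion that must be recovered elastically is δ_free − gap = 1.393 − 0.52 = 0.8726 mm.
That suppressed elongation corresponds to σ = E·Δ/L = 205×10³ × 0.8726/850 = 210.5 MPa.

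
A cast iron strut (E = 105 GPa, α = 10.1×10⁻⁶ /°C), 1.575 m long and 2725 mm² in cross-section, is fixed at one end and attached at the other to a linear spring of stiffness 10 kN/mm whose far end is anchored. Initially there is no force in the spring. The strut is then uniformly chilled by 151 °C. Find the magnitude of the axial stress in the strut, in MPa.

The unrestrained thermal change is αΔT L = 10.1×10⁻⁶ × 151 × 1575 = 2.402 mm.
With a force P in the spring, the elastic change of the strut is PL/(AE) and that of the spring is P/k; compatibility requires their sum to equal δ_free.
So P = δ_free / [L/(AE) + 1/k] = 2.402 / [ 1575/(2725×105×10³) + 1/(10×10³) ].
P = 2.402 / 0.0001055 = 22770 N.
σ = P/A = 22770/2725 = 8.355 MPa.

σ ≈ 8.35 MPa (tensile)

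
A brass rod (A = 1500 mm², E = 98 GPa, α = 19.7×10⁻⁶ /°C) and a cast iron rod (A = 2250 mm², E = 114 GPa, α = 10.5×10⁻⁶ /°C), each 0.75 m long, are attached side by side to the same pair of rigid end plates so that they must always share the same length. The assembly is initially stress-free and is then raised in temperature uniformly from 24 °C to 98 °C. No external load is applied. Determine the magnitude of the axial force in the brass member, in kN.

The brass has the larger α, so on heating it would change length more than the cast iron if both were free. The rigid plates force a common final length, so the brass is put into compression and the cast iron into tension, with equal and opposite forces P (no external load).
Setting the final lengths equal and cancelling L: (α₁ − α₂)ΔT = P/(A₁E₁) + P/(A₂E₂).
|α₁ − α₂|·ΔT = 9.2×10⁻⁶ × 74 = 0.0006808.
1/(A₁E₁) + 1/(A₂E₂) = 1/(1500×98×10³) + 1/(2250×114×10³) = 1.07×10⁻⁸ N⁻¹.
P = 0.0006808 / 1.07×10⁻⁸ = 63620 N = 63.62 kN.

P ≈ 63.6 kN (compressive in the brass)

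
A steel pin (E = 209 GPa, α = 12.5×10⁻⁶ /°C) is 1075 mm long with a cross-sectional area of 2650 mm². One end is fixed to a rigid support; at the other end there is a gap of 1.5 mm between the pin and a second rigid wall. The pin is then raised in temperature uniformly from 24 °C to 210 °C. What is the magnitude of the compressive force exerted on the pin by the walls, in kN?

P ≈ 515 kN

Free thermal elongation = αΔT L = 12.5×10⁻⁶ × 186 × 1075 = 2.499 mm.
This exceeds the 1.5 mm gap, so the wall pushes back. The portion of expansion that must be recovered elastically is δ_free − gap = 2.499 − 1.5 = 0.9994 mm.
Compatibility: PL/(AE) = 0.9994 mm, so σ = P/A = E × (0.9994/1075) = 194.3 MPa.
P = σA = 194.3 × 2650 = 514.9 kN.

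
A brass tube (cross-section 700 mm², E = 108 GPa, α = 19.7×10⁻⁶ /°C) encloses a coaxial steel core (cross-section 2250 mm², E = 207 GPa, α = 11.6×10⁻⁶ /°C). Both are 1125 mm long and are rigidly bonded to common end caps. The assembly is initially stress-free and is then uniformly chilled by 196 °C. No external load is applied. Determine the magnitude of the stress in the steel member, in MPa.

Both members must finish at the same length. With the larger α, the brass tends to over-contract; the plates restrain it, putting the brass in tension and the steel in compression. With no external load the two internal forces are equal and opposite, magnitude P.
Equating the net (thermal + elastic) strains gives |α₁ − α₂|·ΔT = P·[1/(A₁E₁) + 1/(A₂E₂)].
|α₁ − α₂|·ΔT = 8.1×10⁻⁶ × 196 = 0.001588.
1/(A₁E₁) + 1/(A₂E₂) = 1/(700×108×10³) + 1/(2250×207×10³) = 1.537×10⁻⁸ N⁻¹.
So P = 0.001588 / 1.537×10⁻⁸ = 103.3 kN.
σ_{steel} = P/A₂ = 103300/2250 = 45.89 MPa, compressive.

σ ≈ 45.9 MPa (compressive)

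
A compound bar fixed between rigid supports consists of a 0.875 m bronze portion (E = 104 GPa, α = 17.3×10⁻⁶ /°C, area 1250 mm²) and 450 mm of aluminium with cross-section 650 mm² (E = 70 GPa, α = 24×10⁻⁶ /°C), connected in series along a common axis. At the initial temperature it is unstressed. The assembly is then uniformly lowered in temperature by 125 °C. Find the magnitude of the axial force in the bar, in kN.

P ≈ 195 kN (tensile)

Free thermal contraction of the whole bar: Σ αᵢΔT Lᵢ = 17.3×10⁻⁶×125×875 + 24×10⁻⁶×125×450 = 3.242 mm.
The walls prevent any net length change, so an axial force P (same in every segment) develops. Compatibility: P · Σ Lᵢ/(AᵢEᵢ) = δ_free.
The series flexibility is Σ Lᵢ/(AᵢEᵢ) = 875/(1250×104×10³) + 450/(650×70×10³) = 1.662×10⁻⁵ mm/N.
P = 3.242 / 1.662×10⁻⁵ = 195100 N = 195.1 kN, tensile.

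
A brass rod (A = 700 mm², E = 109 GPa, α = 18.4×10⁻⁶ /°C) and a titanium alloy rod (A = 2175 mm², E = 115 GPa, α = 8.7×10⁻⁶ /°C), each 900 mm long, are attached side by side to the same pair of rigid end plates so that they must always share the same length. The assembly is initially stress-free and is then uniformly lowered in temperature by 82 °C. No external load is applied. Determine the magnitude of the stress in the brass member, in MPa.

The brass has the larger α, so on cooling it would change length more than the titanium alloy if both were free. The rigid plates force a common final length, so the brass is put into tension and the titanium alloy into compression, with equal and opposite forces P (no external load).
Setting the final lengths equal and cancelling L: (α₁ − α₂)ΔT = P/(A₁E₁) + P/(A₂E₂).
|α₁ − α₂|·ΔT = 9.7×10⁻⁶ × 82 = 0.0007954.
1/(A₁E₁) + 1/(A₂E₂) = 1/(700×109×10³) + 1/(2175×115×10³) = 1.71×10⁻⁸ N⁻¹.
So P = 0.0007954 / 1.71×10⁻⁸ = 46.5 kN.
σ_{brass} = P/A₁ = 46500/700 = 66.43 MPa, tensile.

σ ≈ 66.4 MPa (tensile)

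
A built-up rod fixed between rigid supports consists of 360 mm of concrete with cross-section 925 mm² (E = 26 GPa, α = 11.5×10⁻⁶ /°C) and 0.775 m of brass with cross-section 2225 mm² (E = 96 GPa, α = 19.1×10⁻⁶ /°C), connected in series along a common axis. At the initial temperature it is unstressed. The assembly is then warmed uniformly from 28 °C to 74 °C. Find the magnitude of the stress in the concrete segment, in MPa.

Free thermal expansion of the whole bar: Σ αᵢΔT Lᵢ = 11.5×10⁻⁶×46×360 + 19.1×10⁻⁶×46×775 = 0.8714 mm.
The rigid supports impose zero overall length change; the single axial force P common to all segments must satisfy P Σ Lᵢ/(AᵢEᵢ) = δ_free.
Σ Lᵢ/(AᵢEᵢ) = 360/(925×26×10³) + 775/(2225×96×10³) = 1.86×10⁻⁵ mm/N.
So P = 0.8714 / 1.86×10⁻⁵ = 46.85 kN, compressive.
σ_{concrete} = P / A = 46850 / 925 = 50.65 MPa.

σ ≈ 50.7 MPa (compressive)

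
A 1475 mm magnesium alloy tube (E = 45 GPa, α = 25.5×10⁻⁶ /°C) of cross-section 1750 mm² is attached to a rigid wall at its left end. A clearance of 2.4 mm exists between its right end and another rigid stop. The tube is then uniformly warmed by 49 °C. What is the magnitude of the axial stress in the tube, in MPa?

σ ≈ 0 MPa

If the wall were absent the tube would grow by αΔT L = 25.5×10⁻⁶ × 49 × 1475 = 1.843 mm.
Since δ_free = 1.84 mm is less than the 2.4 mm gap, the tube never touches the wall. No axial force develops.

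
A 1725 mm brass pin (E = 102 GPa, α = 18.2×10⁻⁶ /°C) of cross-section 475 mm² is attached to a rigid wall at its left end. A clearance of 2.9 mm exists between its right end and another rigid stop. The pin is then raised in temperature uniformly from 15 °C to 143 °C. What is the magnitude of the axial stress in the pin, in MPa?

σ ≈ 66.1 MPa (compressive)

Free thermal elongation = αΔT L = 18.2×10⁻⁶ × 128 × 1725 = 4.019 mm.
After closing the 2.9 mm clearance, 4.019 − 2.9 = 1.119 mm of expansion remains to be suppressed by the wall.
That suppressed elongation corresponds to σ = E·Δ/L = 102×10³ × 1.119/1725 = 66.14 MPa.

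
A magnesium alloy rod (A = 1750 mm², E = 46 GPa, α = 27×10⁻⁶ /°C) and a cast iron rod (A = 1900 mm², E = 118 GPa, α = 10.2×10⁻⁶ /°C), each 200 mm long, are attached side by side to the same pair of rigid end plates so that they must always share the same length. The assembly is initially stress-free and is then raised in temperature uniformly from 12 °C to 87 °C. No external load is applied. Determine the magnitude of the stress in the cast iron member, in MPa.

σ ≈ 39.3 MPa (tensile)

Both members must finish at the same length. With the larger α, the magnesium alloy tends to over-expand; the plates restrain it, putting the magnesium alloy in compression and the cast iron in tension. With no external load the two internal forces are equal and opposite, magnitude P.
Equating the net (thermal + elastic) strains gives |α₁ − α₂|·ΔT = P·[1/(A₁E₁) + 1/(A₂E₂)].
|α₁ − α₂|·ΔT = 16.8×10⁻⁶ × 75 = 0.00126.
1/(A₁E₁) + 1/(A₂E₂) = 1/(1750×46×10³) + 1/(1900×118×10³) = 1.688×10⁻⁸ N⁻¹.
So P = 0.00126 / 1.688×10⁻⁸ = 74.63 kN.
σ_{cast iron} = P/A₂ = 74630/1900 = 39.28 MPa, tensile.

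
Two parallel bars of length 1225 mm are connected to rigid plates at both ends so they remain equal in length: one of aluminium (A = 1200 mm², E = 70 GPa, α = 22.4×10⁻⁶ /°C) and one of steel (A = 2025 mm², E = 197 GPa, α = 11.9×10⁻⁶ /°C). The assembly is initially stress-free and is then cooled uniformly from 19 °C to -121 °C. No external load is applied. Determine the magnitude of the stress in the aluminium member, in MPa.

Equilibrium of a rigid end plate with no external load gives equal and opposite internal forces ±P in the two members. Since α_{aluminium} > α_{steel}, cooling drives the aluminium into tension and the steel into compression.
Equating the net (thermal + elastic) strains gives |α₁ − α₂|·ΔT = P·[1/(A₁E₁) + 1/(A₂E₂)].
|α₁ − α₂|·ΔT = 10.5×10⁻⁶ × 140 = 0.00147.
1/(A₁E₁) + 1/(A₂E₂) = 1/(1200×70×10³) + 1/(2025×197×10³) = 1.441×10⁻⁸ N⁻¹.
P = 0.00147 / 1.441×10⁻⁸ = 102000 N = 102 kN.
σ_{aluminium} = P/A₁ = 102000/1200 = 85 MPa, tensile.

σ ≈ 85 MPa (tensile)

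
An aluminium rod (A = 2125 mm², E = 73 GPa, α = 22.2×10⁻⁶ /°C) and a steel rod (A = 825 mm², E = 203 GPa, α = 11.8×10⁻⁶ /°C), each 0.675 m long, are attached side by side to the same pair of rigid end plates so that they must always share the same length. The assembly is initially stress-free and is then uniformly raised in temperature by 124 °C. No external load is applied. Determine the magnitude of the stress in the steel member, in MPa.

σ ≈ 126 MPa (tensile)

Both members must finish at the same length. With the larger α, the aluminium tends to over-expand; the plates restrain it, putting the aluminium in compression and the steel in tension. With no external load the two internal forces are equal and opposite, magnitude P.
Equating the net (thermal + elastic) strains gives |α₁ − α₂|·ΔT = P·[1/(A₁E₁) + 1/(A₂E₂)].
|α₁ − α₂|·ΔT = 10.4×10⁻⁶ × 124 = 0.00129.
1/(A₁E₁) + 1/(A₂E₂) = 1/(2125×73×10³) + 1/(825×203×10³) = 1.242×10⁻⁸ N⁻¹.
P = 0.00129 / 1.242×10⁻⁸ = 103900 N = 103.9 kN.
σ_{steel} = P/A₂ = 103900/825 = 125.9 MPa, tensile.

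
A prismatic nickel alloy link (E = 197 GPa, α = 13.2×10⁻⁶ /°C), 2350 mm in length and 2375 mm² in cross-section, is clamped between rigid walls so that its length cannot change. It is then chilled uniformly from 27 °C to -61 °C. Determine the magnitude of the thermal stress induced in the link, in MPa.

With length fixed, the mechanical strain must cancel the thermal strain αΔT = 13.2×10⁻⁶ × 88 = 1161.6×10⁻⁶.
Hence σ = E·αΔT = 197×10³ × 1161.6×10⁻⁶ = 228.8 MPa, tensile.

σ ≈ 229 MPa (tensile)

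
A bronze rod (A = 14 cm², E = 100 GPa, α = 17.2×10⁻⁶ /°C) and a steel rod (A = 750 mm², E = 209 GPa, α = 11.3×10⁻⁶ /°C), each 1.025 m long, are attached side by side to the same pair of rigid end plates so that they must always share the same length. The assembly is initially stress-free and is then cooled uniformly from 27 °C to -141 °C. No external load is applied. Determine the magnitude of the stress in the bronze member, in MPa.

σ ≈ 52.4 MPa (tensile)

Both members must finish at the same length. With the larger α, the bronze tends to over-contract; the plates restrain it, putting the bronze in tension and the steel in compression. With no external load the two internal forces are equal and opposite, magnitude P.
Compatibility of the two members (thermal + elastic change equal): (α₁ − α₂)ΔT = P·[1/(A₁E₁) + 1/(A₂E₂)].
|α₁ − α₂|·ΔT = 5.9×10⁻⁶ × 168 = 0.0009912.
1/(A₁E₁) + 1/(A₂E₂) = 1/(1400×100×10³) + 1/(750×209×10³) = 1.352×10⁻⁸ N⁻¹.
So P = 0.0009912 / 1.352×10⁻⁸ = 73.3 kN.
σ_{bronze} = P/A₁ = 73300/1400 = 52.36 MPa, tensile.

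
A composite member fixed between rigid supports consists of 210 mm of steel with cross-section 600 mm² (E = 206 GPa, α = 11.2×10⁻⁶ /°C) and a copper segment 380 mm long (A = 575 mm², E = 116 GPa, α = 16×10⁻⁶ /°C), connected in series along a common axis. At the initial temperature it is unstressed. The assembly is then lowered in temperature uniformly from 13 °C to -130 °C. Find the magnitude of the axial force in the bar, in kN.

P ≈ 163 kN (tensile)

With the walls removed the bar would change length by δ_free = Σ αᵢΔT Lᵢ = 11.2×10⁻⁶×143×210 + 16×10⁻⁶×143×380 = 1.206 mm.
Since the ends are fixed, an axial force P builds up, equal in every segment, with P · Σ Lᵢ/(AᵢEᵢ) = δ_free.
Σ Lᵢ/(AᵢEᵢ) = 210/(600×206×10³) + 380/(575×116×10³) = 7.396×10⁻⁶ mm/N.
P = 1.206 / 7.396×10⁻⁶ = 163000 N = 163 kN, tensile.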